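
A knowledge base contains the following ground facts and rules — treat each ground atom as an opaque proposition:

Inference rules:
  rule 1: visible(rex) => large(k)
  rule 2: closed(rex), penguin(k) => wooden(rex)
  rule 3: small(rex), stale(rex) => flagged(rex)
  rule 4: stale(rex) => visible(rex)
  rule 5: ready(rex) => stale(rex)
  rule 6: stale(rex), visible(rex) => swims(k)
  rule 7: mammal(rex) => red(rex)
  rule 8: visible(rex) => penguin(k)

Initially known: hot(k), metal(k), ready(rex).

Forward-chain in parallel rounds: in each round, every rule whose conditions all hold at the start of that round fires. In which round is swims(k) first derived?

Round 1 — rule 5, derive stale(rex).
Round 2 — rule 4, derive visible(rex).
Round 3 — rule 1, rule 6, rule 8, derive large(k), swims(k), penguin(k).
swims(k) first appears in round 3.

3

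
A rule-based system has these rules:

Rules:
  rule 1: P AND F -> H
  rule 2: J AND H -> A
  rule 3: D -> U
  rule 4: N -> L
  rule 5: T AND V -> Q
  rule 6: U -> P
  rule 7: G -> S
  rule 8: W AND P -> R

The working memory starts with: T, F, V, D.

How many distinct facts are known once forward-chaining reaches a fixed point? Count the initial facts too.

Round 1: rule 3 [D -> U]; rule 5 [T AND V -> Q]. New: U, Q.
Round 2: rule 6 [U -> P]. New: P.
Round 3: rule 1 [P AND F -> H]. New: H.
Closure: {D, F, H, P, Q, T, U, V} — 8 facts.

8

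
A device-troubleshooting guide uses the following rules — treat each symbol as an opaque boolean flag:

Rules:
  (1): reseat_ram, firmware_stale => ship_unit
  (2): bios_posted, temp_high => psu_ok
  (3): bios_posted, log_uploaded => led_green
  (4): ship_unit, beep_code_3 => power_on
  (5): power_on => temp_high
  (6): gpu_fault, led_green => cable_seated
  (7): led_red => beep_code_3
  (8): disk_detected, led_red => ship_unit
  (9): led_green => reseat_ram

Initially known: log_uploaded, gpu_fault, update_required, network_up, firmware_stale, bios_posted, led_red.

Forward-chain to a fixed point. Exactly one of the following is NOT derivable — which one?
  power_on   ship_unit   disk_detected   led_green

disk_detected

[1] (3) [bios_posted, log_uploaded => led_green]; (7) [led_red => beep_code_3]. ⇒ new: led_green, beep_code_3.
[2] (6) [gpu_fault, led_green => cable_seated]; (9) [led_green => reseat_ram]. ⇒ new: cable_seated, reseat_ram.
[3] (1) [reseat_ram, firmware_stale => ship_unit]. ⇒ new: ship_unit.
[4] (4) [ship_unit, beep_code_3 => power_on]. ⇒ new: power_on.
[5] (5) [power_on => temp_high]. ⇒ new: temp_high.
[6] (2) [bios_posted, temp_high => psu_ok]. ⇒ new: psu_ok.
Derived: ship_unit (round 3), led_green (round 1), power_on (round 4). disk_detected never appears in any round.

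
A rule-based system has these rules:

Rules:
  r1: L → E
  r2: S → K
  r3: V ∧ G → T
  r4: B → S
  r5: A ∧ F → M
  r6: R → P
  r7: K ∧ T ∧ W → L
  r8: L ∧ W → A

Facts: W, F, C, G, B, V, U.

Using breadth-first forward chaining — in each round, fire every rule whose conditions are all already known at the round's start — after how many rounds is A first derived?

[1] r3 [V ∧ G → T]; r4 [B → S]. ⇒ new: T, S.
[2] r2 [S → K]. ⇒ new: K.
[3] r7 [K ∧ T ∧ W → L]. ⇒ new: L.
[4] r1 [L → E]; r8 [L ∧ W → A]. ⇒ new: E, A.
A first appears in round 4.

4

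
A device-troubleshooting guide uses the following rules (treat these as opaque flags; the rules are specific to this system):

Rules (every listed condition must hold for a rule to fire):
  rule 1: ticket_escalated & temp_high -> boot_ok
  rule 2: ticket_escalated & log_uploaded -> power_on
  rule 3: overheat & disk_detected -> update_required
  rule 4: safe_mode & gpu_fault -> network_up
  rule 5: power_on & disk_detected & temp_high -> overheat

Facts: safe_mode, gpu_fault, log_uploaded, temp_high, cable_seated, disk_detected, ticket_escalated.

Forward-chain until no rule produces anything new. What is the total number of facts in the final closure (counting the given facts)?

Round 1 — rule 1, rule 2, rule 4, derive boot_ok, power_on, network_up.
Round 2 — rule 5, derive overheat.
Round 3 — rule 3, derive update_required.
Closure: {boot_ok, cable_seated, disk_detected, gpu_fault, log_uploaded, network_up, overheat, power_on, safe_mode, temp_high, ticket_escalated, update_required} — 12 facts.

12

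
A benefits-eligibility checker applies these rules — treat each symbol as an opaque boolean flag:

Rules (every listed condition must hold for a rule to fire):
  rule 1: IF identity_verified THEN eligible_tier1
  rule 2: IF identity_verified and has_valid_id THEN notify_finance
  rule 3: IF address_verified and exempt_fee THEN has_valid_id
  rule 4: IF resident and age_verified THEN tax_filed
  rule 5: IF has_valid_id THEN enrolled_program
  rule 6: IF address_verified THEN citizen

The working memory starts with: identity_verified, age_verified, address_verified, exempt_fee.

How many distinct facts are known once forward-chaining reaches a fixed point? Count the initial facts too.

9

Round 1 — rule 1, rule 3, rule 6, derive eligible_tier1, has_valid_id, citizen.
Round 2 — rule 2, rule 5, derive notify_finance, enrolled_program.
Closure: {address_verified, age_verified, citizen, eligible_tier1, enrolled_program, exempt_fee, has_valid_id, identity_verified, notify_finance} — 9 facts.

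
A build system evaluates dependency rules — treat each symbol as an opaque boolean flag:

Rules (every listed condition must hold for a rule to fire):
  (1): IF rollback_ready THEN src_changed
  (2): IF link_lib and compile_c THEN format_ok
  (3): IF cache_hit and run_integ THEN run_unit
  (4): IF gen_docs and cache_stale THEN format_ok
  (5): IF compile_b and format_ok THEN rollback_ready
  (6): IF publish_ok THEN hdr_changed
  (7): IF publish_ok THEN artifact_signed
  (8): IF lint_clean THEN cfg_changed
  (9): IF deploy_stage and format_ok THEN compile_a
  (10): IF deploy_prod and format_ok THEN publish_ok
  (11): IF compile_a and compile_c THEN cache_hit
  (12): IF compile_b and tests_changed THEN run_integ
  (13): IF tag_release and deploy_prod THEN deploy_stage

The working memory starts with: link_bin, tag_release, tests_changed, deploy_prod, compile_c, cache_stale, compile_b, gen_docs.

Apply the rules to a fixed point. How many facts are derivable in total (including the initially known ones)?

19

Round 1 fires (4), (12), (13), giving format_ok, run_integ, deploy_stage.
Round 2 fires (5), (9), (10), giving rollback_ready, compile_a, publish_ok.
Round 3 fires (1), (6), (7), (11), giving src_changed, hdr_changed, artifact_signed, cache_hit.
Round 4 fires (3), giving run_unit.
Closure: {artifact_signed, cache_hit, cache_stale, compile_a, compile_b, compile_c, deploy_prod, deploy_stage, format_ok, gen_docs, hdr_changed, link_bin, publish_ok, rollback_ready, run_integ, run_unit, src_changed, tag_release, tests_changed} — 19 facts.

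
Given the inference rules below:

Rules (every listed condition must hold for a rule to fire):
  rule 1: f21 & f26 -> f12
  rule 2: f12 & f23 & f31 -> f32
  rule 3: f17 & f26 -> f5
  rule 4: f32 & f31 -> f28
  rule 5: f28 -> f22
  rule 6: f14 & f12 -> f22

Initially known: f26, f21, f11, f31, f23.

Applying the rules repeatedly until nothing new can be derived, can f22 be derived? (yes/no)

Round 1 — rule 1, derive f12.
Round 2 — rule 2, derive f32.
Round 3 — rule 4, derive f28.
Round 4 — rule 5, derive f22.
f22 appears in round 4, so it is derivable.

yes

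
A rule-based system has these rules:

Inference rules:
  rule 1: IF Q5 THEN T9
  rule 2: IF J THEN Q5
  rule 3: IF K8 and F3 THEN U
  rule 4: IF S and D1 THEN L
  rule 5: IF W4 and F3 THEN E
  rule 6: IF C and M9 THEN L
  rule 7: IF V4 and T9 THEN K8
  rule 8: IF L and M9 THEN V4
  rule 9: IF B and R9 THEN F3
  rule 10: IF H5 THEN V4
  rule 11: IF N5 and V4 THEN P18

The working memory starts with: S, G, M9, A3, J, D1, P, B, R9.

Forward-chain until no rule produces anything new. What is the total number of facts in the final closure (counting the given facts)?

16

[1] rule 2 [IF J THEN Q5]; rule 4 [IF S and D1 THEN L]; rule 9 [IF B and R9 THEN F3]. ⇒ new: Q5, L, F3.
[2] rule 1 [IF Q5 THEN T9]; rule 8 [IF L and M9 THEN V4]. ⇒ new: T9, V4.
[3] rule 7 [IF V4 and T9 THEN K8]. ⇒ new: K8.
[4] rule 3 [IF K8 and F3 THEN U]. ⇒ new: U.
Closure: {A3, B, D1, F3, G, J, K8, L, M9, P, Q5, R9, S, T9, U, V4} — 16 facts.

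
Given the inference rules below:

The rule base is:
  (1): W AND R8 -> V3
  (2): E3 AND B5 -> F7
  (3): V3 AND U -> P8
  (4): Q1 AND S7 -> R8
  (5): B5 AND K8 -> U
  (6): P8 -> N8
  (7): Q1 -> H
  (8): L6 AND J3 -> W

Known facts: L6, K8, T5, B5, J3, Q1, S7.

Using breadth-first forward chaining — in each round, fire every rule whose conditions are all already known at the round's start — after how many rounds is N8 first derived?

[1] (4) [Q1 AND S7 -> R8]; (5) [B5 AND K8 -> U]; (7) [Q1 -> H]; (8) [L6 AND J3 -> W]. ⇒ new: R8, U, H, W.
[2] (1) [W AND R8 -> V3]. ⇒ new: V3.
[3] (3) [V3 AND U -> P8]. ⇒ new: P8.
[4] (6) [P8 -> N8]. ⇒ new: N8.
N8 first appears in round 4.

4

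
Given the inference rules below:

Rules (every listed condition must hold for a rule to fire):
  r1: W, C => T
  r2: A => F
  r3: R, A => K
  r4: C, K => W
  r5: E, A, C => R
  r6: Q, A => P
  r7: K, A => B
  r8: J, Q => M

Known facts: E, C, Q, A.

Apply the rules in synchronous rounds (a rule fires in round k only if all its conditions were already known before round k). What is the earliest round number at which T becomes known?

4

[1] r2 [A => F]; r5 [E, A, C => R]; r6 [Q, A => P]. ⇒ new: F, R, P.
[2] r3 [R, A => K]. ⇒ new: K.
[3] r4 [C, K => W]; r7 [K, A => B]. ⇒ new: W, B.
[4] r1 [W, C => T]. ⇒ new: T.
T first appears in round 4.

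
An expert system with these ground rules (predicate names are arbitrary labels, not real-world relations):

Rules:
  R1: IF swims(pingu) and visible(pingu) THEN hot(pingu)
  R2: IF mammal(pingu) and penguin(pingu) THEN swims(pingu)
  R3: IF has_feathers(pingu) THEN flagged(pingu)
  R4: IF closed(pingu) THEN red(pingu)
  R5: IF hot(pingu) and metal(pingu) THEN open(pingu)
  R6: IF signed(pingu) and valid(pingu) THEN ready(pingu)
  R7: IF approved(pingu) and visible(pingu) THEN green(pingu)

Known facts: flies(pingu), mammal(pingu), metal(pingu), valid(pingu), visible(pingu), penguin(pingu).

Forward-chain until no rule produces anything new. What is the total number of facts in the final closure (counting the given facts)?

9

[1] R2 [IF mammal(pingu) and penguin(pingu) THEN swims(pingu)]. ⇒ new: swims(pingu).
[2] R1 [IF swims(pingu) and visible(pingu) THEN hot(pingu)]. ⇒ new: hot(pingu).
[3] R5 [IF hot(pingu) and metal(pingu) THEN open(pingu)]. ⇒ new: open(pingu).
Closure: {flies(pingu), hot(pingu), mammal(pingu), metal(pingu), open(pingu), penguin(pingu), swims(pingu), valid(pingu), visible(pingu)} — 9 facts.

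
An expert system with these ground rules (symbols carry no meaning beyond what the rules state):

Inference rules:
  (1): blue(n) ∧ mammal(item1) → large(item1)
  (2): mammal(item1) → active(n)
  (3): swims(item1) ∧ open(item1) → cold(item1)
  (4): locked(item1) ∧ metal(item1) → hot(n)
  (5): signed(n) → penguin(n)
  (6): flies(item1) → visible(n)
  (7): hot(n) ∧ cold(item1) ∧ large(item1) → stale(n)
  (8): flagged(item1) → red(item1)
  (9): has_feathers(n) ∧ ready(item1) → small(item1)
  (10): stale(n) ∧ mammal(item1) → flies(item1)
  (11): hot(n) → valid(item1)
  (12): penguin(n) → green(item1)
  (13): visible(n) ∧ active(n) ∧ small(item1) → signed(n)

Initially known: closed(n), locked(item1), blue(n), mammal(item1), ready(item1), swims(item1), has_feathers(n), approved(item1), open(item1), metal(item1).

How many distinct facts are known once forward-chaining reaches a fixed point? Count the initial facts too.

Round 1: (1) [blue(n) ∧ mammal(item1) → large(item1)]; (2) [mammal(item1) → active(n)]; (3) [swims(item1) ∧ open(item1) → cold(item1)]; (4) [locked(item1) ∧ metal(item1) → hot(n)]; (9) [has_feathers(n) ∧ ready(item1) → small(item1)]. Adds large(item1), active(n), cold(item1), hot(n), small(item1).
Round 2: (7) [hot(n) ∧ cold(item1) ∧ large(item1) → stale(n)]; (11) [hot(n) → valid(item1)]. Adds stale(n), valid(item1).
Round 3: (10) [stale(n) ∧ mammal(item1) → flies(item1)]. Adds flies(item1).
Round 4: (6) [flies(item1) → visible(n)]. Adds visible(n).
Round 5: (13) [visible(n) ∧ active(n) ∧ small(item1) → signed(n)]. Adds signed(n).
Round 6: (5) [signed(n) → penguin(n)]. Adds penguin(n).
Round 7: (12) [penguin(n) → green(item1)]. Adds green(item1).
Closure: {active(n), approved(item1), blue(n), closed(n), cold(item1), flies(item1), green(item1), has_feathers(n), hot(n), large(item1), locked(item1), mammal(item1), metal(item1), open(item1), penguin(n), ready(item1), signed(n), small(item1), stale(n), swims(item1), valid(item1), visible(n)} — 22 facts.

22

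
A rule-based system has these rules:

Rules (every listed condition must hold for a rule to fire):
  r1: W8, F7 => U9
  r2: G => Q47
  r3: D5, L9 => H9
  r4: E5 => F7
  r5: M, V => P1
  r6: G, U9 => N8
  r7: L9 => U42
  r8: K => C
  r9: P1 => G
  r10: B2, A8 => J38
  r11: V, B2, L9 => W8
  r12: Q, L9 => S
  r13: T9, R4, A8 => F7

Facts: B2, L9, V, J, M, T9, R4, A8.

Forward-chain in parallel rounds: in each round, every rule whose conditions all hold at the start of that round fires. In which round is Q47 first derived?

3

Round 1 fires r5, r7, r10, r11, r13, giving P1, U42, J38, W8, F7.
Round 2 fires r1, r9, giving U9, G.
Round 3 fires r2, r6, giving Q47, N8.
Q47 first appears in round 3.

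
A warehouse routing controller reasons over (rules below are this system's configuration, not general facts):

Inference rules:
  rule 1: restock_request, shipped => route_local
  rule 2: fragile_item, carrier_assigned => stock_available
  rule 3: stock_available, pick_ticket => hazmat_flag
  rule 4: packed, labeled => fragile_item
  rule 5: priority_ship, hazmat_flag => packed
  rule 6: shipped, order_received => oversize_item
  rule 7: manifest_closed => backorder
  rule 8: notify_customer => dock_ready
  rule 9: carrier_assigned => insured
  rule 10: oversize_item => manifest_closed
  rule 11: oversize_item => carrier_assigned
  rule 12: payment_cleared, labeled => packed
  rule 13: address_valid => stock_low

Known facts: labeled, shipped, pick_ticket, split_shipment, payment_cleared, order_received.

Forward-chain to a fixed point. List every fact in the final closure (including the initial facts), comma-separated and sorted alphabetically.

Round 1: rule 6 [shipped, order_received => oversize_item]; rule 12 [payment_cleared, labeled => packed]. New: oversize_item, packed.
Round 2: rule 4 [packed, labeled => fragile_item]; rule 10 [oversize_item => manifest_closed]; rule 11 [oversize_item => carrier_assigned]. New: fragile_item, manifest_closed, carrier_assigned.
Round 3: rule 2 [fragile_item, carrier_assigned => stock_available]; rule 7 [manifest_closed => backorder]; rule 9 [carrier_assigned => insured]. New: stock_available, backorder, insured.
Round 4: rule 3 [stock_available, pick_ticket => hazmat_flag]. New: hazmat_flag.

backorder, carrier_assigned, fragile_item, hazmat_flag, insured, labeled, manifest_closed, order_received, oversize_item, packed, payment_cleared, pick_ticket, shipped, split_shipment, stock_available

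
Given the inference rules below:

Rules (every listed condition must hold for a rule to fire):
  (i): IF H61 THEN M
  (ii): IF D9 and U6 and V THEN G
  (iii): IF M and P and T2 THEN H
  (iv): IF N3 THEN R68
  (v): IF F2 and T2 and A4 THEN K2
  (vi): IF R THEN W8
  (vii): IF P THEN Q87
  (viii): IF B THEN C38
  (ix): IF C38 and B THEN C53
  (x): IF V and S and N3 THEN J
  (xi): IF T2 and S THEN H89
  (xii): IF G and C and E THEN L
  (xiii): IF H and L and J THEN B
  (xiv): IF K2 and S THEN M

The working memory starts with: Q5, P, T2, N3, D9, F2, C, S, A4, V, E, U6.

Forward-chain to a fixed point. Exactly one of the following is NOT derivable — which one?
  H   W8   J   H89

W8

[1] (ii) [IF D9 and U6 and V THEN G]; (iv) [IF N3 THEN R68]; (v) [IF F2 and T2 and A4 THEN K2]; (vii) [IF P THEN Q87]; (x) [IF V and S and N3 THEN J]; (xi) [IF T2 and S THEN H89]. ⇒ new: G, R68, K2, Q87, J, H89.
[2] (xii) [IF G and C and E THEN L]; (xiv) [IF K2 and S THEN M]. ⇒ new: L, M.
[3] (iii) [IF M and P and T2 THEN H]. ⇒ new: H.
[4] (xiii) [IF H and L and J THEN B]. ⇒ new: B.
[5] (viii) [IF B THEN C38]. ⇒ new: C38.
[6] (ix) [IF C38 and B THEN C53]. ⇒ new: C53.
Derived: H89 (round 1), J (round 1), H (round 3). W8 never appears in any round.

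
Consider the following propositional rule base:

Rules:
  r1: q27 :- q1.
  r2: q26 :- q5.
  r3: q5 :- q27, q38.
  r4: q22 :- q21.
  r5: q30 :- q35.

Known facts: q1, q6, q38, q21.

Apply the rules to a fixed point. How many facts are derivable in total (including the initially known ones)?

8

Round 1: r1 [q27 :- q1.]; r4 [q22 :- q21.]. Adds q27, q22.
Round 2: r3 [q5 :- q27, q38.]. Adds q5.
Round 3: r2 [q26 :- q5.]. Adds q26.
Closure: {q1, q21, q22, q26, q27, q38, q5, q6} — 8 facts.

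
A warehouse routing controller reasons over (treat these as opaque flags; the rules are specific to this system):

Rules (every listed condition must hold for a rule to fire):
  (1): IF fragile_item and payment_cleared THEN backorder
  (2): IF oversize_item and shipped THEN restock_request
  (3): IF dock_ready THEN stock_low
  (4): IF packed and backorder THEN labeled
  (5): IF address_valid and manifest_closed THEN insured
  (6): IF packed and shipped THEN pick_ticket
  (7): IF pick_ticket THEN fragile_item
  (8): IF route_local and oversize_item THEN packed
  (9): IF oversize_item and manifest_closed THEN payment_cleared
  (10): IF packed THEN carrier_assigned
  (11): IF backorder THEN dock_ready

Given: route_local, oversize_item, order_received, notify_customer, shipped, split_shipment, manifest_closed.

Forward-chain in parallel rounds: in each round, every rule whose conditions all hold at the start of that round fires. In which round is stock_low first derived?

6

Round 1 — (2), (8), (9), derive restock_request, packed, payment_cleared.
Round 2 — (6), (10), derive pick_ticket, carrier_assigned.
Round 3 — (7), derive fragile_item.
Round 4 — (1), derive backorder.
Round 5 — (4), (11), derive labeled, dock_ready.
Round 6 — (3), derive stock_low.
stock_low first appears in round 6.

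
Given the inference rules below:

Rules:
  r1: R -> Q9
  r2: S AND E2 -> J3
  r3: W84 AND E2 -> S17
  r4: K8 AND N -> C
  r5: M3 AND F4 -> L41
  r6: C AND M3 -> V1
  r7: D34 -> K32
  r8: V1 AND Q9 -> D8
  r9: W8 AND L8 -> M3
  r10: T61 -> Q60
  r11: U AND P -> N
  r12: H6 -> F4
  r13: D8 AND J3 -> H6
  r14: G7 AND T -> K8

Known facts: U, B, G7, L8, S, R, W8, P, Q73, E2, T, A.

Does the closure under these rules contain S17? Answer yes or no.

no

[1] r1 [R -> Q9]; r2 [S AND E2 -> J3]; r9 [W8 AND L8 -> M3]; r11 [U AND P -> N]; r14 [G7 AND T -> K8]. ⇒ new: Q9, J3, M3, N, K8.
[2] r4 [K8 AND N -> C]. ⇒ new: C.
[3] r6 [C AND M3 -> V1]. ⇒ new: V1.
[4] r8 [V1 AND Q9 -> D8]. ⇒ new: D8.
[5] r13 [D8 AND J3 -> H6]. ⇒ new: H6.
[6] r12 [H6 -> F4]. ⇒ new: F4.
[7] r5 [M3 AND F4 -> L41]. ⇒ new: L41.
Fixed point reached. S17 is concluded only by r3; r3 needs W84 (never derived).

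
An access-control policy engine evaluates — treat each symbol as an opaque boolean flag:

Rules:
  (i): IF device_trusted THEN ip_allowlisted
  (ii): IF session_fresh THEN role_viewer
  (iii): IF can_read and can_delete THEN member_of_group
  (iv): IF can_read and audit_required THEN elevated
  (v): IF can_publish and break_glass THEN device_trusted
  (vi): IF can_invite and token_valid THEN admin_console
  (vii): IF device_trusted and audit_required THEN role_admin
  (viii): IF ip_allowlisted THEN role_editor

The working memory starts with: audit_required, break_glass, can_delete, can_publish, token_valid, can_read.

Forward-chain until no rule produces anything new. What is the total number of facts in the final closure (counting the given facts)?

Round 1: (iii) [IF can_read and can_delete THEN member_of_group]; (iv) [IF can_read and audit_required THEN elevated]; (v) [IF can_publish and break_glass THEN device_trusted]. Adds member_of_group, elevated, device_trusted.
Round 2: (i) [IF device_trusted THEN ip_allowlisted]; (vii) [IF device_trusted and audit_required THEN role_admin]. Adds ip_allowlisted, role_admin.
Round 3: (viii) [IF ip_allowlisted THEN role_editor]. Adds role_editor.
Closure: {audit_required, break_glass, can_delete, can_publish, can_read, device_trusted, elevated, ip_allowlisted, member_of_group, role_admin, role_editor, token_valid} — 12 facts.

12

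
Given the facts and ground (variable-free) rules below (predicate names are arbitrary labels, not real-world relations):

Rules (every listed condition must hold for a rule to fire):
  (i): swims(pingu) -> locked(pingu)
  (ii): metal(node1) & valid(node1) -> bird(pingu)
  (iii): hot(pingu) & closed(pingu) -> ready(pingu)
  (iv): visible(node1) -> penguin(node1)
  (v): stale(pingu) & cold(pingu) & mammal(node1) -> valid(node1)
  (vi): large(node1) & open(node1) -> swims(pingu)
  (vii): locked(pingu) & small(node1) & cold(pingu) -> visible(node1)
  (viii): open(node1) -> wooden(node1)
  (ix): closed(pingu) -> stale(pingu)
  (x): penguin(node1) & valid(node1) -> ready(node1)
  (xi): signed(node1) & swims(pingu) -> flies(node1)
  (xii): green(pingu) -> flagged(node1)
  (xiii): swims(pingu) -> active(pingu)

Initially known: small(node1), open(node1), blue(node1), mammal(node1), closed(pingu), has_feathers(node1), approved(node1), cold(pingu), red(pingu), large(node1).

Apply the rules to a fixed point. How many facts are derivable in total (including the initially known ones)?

Round 1: (vi) [large(node1) & open(node1) -> swims(pingu)]; (viii) [open(node1) -> wooden(node1)]; (ix) [closed(pingu) -> stale(pingu)]. Adds swims(pingu), wooden(node1), stale(pingu).
Round 2: (i) [swims(pingu) -> locked(pingu)]; (v) [stale(pingu) & cold(pingu) & mammal(node1) -> valid(node1)]; (xiii) [swims(pingu) -> active(pingu)]. Adds locked(pingu), valid(node1), active(pingu).
Round 3: (vii) [locked(pingu) & small(node1) & cold(pingu) -> visible(node1)]. Adds visible(node1).
Round 4: (iv) [visible(node1) -> penguin(node1)]. Adds penguin(node1).
Round 5: (x) [penguin(node1) & valid(node1) -> ready(node1)]. Adds ready(node1).
Closure: {active(pingu), approved(node1), blue(node1), closed(pingu), cold(pingu), has_feathers(node1), large(node1), locked(pingu), mammal(node1), open(node1), penguin(node1), ready(node1), red(pingu), small(node1), stale(pingu), swims(pingu), valid(node1), visible(node1), wooden(node1)} — 19 facts.

19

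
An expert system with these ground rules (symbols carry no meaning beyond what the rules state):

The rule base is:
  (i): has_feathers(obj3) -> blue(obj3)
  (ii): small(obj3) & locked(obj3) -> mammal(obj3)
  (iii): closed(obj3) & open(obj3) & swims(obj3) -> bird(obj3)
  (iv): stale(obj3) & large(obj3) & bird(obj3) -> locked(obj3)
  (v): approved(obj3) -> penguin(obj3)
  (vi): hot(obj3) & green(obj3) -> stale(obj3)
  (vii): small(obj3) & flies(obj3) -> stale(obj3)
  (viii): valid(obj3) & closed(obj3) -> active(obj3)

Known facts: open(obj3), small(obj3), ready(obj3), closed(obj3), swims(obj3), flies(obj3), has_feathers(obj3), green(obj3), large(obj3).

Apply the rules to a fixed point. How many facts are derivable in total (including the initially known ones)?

Round 1 fires (i), (iii), (vii), giving blue(obj3), bird(obj3), stale(obj3).
Round 2 fires (iv), giving locked(obj3).
Round 3 fires (ii), giving mammal(obj3).
Closure: {bird(obj3), blue(obj3), closed(obj3), flies(obj3), green(obj3), has_feathers(obj3), large(obj3), locked(obj3), mammal(obj3), open(obj3), ready(obj3), small(obj3), stale(obj3), swims(obj3)} — 14 facts.

14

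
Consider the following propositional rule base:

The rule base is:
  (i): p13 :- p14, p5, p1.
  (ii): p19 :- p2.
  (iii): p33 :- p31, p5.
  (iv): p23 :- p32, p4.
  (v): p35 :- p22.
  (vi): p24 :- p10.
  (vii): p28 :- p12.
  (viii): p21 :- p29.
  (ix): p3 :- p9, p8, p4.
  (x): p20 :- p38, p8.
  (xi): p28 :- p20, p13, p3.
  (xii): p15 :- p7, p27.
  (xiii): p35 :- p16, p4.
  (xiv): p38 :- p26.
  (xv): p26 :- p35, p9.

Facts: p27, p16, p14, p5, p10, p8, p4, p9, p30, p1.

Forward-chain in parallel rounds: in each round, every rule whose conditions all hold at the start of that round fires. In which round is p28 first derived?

[1] (i) [p13 :- p14, p5, p1.]; (vi) [p24 :- p10.]; (ix) [p3 :- p9, p8, p4.]; (xiii) [p35 :- p16, p4.]. ⇒ new: p13, p24, p3, p35.
[2] (xv) [p26 :- p35, p9.]. ⇒ new: p26.
[3] (xiv) [p38 :- p26.]. ⇒ new: p38.
[4] (x) [p20 :- p38, p8.]. ⇒ new: p20.
[5] (xi) [p28 :- p20, p13, p3.]. ⇒ new: p28.
p28 first appears in round 5.

5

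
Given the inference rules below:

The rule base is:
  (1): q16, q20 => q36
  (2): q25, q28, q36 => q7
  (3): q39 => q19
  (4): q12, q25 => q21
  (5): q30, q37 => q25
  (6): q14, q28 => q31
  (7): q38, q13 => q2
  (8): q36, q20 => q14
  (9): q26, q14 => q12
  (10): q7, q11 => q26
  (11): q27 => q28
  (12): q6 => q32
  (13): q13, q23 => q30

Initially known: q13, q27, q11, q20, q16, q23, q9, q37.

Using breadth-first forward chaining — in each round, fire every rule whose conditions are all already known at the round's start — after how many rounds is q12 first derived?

5

Round 1: (1) [q16, q20 => q36]; (11) [q27 => q28]; (13) [q13, q23 => q30]. Adds q36, q28, q30.
Round 2: (5) [q30, q37 => q25]; (8) [q36, q20 => q14]. Adds q25, q14.
Round 3: (2) [q25, q28, q36 => q7]; (6) [q14, q28 => q31]. Adds q7, q31.
Round 4: (10) [q7, q11 => q26]. Adds q26.
Round 5: (9) [q26, q14 => q12]. Adds q12.
q12 first appears in round 5.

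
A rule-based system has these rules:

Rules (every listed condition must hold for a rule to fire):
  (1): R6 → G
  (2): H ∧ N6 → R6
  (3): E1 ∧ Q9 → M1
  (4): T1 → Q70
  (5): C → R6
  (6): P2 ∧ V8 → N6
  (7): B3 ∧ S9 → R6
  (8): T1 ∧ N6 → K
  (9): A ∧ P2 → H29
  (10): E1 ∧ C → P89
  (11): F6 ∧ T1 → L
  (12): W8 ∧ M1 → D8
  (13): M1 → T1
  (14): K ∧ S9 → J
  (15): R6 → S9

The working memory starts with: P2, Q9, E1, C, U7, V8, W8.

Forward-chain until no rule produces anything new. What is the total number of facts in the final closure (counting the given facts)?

Round 1: (3) [E1 ∧ Q9 → M1]; (5) [C → R6]; (6) [P2 ∧ V8 → N6]; (10) [E1 ∧ C → P89]. Adds M1, R6, N6, P89.
Round 2: (1) [R6 → G]; (12) [W8 ∧ M1 → D8]; (13) [M1 → T1]; (15) [R6 → S9]. Adds G, D8, T1, S9.
Round 3: (4) [T1 → Q70]; (8) [T1 ∧ N6 → K]. Adds Q70, K.
Round 4: (14) [K ∧ S9 → J]. Adds J.
Closure: {C, D8, E1, G, J, K, M1, N6, P2, P89, Q70, Q9, R6, S9, T1, U7, V8, W8} — 18 facts.

18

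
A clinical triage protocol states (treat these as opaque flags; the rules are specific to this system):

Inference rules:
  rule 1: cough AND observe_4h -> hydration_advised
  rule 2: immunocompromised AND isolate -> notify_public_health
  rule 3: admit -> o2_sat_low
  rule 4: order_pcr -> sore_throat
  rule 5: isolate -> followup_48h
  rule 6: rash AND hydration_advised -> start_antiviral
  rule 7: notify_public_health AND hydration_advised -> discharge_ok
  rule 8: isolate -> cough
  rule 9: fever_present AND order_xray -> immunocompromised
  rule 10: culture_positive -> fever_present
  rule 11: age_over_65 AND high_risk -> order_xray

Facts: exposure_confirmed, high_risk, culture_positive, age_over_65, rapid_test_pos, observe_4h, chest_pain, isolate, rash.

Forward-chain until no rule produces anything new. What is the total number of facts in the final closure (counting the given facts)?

Round 1 fires rule 5, rule 8, rule 10, rule 11, giving followup_48h, cough, fever_present, order_xray.
Round 2 fires rule 1, rule 9, giving hydration_advised, immunocompromised.
Round 3 fires rule 2, rule 6, giving notify_public_health, start_antiviral.
Round 4 fires rule 7, giving discharge_ok.
Closure: {age_over_65, chest_pain, cough, culture_positive, discharge_ok, exposure_confirmed, fever_present, followup_48h, high_risk, hydration_advised, immunocompromised, isolate, notify_public_health, observe_4h, order_xray, rapid_test_pos, rash, start_antiviral} — 18 facts.

18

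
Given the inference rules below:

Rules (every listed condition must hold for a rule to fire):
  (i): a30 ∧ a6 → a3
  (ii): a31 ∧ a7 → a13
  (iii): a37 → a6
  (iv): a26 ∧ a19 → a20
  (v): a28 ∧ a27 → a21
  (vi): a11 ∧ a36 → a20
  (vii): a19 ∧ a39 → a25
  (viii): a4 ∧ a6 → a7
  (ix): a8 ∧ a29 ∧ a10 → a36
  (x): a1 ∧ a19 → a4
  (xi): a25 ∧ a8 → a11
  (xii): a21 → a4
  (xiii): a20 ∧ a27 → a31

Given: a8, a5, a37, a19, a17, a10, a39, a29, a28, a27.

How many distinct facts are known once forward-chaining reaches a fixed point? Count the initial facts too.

Round 1: (iii) [a37 → a6]; (v) [a28 ∧ a27 → a21]; (vii) [a19 ∧ a39 → a25]; (ix) [a8 ∧ a29 ∧ a10 → a36]. Adds a6, a21, a25, a36.
Round 2: (xi) [a25 ∧ a8 → a11]; (xii) [a21 → a4]. Adds a11, a4.
Round 3: (vi) [a11 ∧ a36 → a20]; (viii) [a4 ∧ a6 → a7]. Adds a20, a7.
Round 4: (xiii) [a20 ∧ a27 → a31]. Adds a31.
Round 5: (ii) [a31 ∧ a7 → a13]. Adds a13.
Closure: {a10, a11, a13, a17, a19, a20, a21, a25, a27, a28, a29, a31, a36, a37, a39, a4, a5, a6, a7, a8} — 20 facts.

20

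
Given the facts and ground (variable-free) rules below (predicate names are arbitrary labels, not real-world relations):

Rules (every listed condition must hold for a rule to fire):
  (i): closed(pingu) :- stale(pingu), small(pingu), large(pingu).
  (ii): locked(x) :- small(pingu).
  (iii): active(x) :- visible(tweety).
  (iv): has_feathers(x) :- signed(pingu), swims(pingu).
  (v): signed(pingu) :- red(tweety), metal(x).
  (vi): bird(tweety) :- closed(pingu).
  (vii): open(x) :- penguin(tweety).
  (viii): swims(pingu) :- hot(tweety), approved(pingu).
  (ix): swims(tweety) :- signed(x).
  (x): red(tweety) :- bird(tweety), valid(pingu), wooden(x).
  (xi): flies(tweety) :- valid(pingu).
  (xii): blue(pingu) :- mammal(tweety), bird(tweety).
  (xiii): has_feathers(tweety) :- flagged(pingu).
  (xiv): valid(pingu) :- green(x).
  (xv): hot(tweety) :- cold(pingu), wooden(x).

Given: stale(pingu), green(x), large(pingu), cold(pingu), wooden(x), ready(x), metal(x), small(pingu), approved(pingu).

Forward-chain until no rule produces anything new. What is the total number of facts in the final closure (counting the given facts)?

19

Round 1: (i) [closed(pingu) :- stale(pingu), small(pingu), large(pingu).]; (ii) [locked(x) :- small(pingu).]; (xiv) [valid(pingu) :- green(x).]; (xv) [hot(tweety) :- cold(pingu), wooden(x).]. New: closed(pingu), locked(x), valid(pingu), hot(tweety).
Round 2: (vi) [bird(tweety) :- closed(pingu).]; (viii) [swims(pingu) :- hot(tweety), approved(pingu).]; (xi) [flies(tweety) :- valid(pingu).]. New: bird(tweety), swims(pingu), flies(tweety).
Round 3: (x) [red(tweety) :- bird(tweety), valid(pingu), wooden(x).]. New: red(tweety).
Round 4: (v) [signed(pingu) :- red(tweety), metal(x).]. New: signed(pingu).
Round 5: (iv) [has_feathers(x) :- signed(pingu), swims(pingu).]. New: has_feathers(x).
Closure: {approved(pingu), bird(tweety), closed(pingu), cold(pingu), flies(tweety), green(x), has_feathers(x), hot(tweety), large(pingu), locked(x), metal(x), ready(x), red(tweety), signed(pingu), small(pingu), stale(pingu), swims(pingu), valid(pingu), wooden(x)} — 19 facts.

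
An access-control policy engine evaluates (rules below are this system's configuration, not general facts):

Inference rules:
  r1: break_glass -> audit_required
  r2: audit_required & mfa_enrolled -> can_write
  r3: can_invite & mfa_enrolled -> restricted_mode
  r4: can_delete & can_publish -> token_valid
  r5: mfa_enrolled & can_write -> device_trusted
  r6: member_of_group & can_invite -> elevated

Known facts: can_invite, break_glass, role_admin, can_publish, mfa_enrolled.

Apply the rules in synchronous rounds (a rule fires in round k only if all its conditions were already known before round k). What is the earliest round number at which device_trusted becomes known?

[1] r1 [break_glass -> audit_required]; r3 [can_invite & mfa_enrolled -> restricted_mode]. ⇒ new: audit_required, restricted_mode.
[2] r2 [audit_required & mfa_enrolled -> can_write]. ⇒ new: can_write.
[3] r5 [mfa_enrolled & can_write -> device_trusted]. ⇒ new: device_trusted.
device_trusted first appears in round 3.

3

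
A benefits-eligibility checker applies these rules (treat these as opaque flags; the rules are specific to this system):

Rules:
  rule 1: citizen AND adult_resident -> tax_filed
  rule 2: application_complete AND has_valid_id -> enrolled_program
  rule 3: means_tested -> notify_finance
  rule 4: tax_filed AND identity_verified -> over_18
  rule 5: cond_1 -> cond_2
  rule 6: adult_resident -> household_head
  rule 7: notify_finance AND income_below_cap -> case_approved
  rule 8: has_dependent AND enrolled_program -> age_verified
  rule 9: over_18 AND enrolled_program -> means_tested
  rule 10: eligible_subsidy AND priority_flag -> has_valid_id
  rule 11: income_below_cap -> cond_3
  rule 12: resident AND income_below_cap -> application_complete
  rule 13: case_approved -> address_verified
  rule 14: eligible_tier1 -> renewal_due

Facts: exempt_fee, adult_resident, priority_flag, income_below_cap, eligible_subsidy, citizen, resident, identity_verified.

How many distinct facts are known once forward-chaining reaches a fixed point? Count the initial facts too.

Round 1 — rule 1, rule 6, rule 10, rule 11, rule 12, derive tax_filed, household_head, has_valid_id, cond_3, application_complete.
Round 2 — rule 2, rule 4, derive enrolled_program, over_18.
Round 3 — rule 9, derive means_tested.
Round 4 — rule 3, derive notify_finance.
Round 5 — rule 7, derive case_approved.
Round 6 — rule 13, derive address_verified.
Closure: {address_verified, adult_resident, application_complete, case_approved, citizen, cond_3, eligible_subsidy, enrolled_program, exempt_fee, has_valid_id, household_head, identity_verified, income_below_cap, means_tested, notify_finance, over_18, priority_flag, resident, tax_filed} — 19 facts.

19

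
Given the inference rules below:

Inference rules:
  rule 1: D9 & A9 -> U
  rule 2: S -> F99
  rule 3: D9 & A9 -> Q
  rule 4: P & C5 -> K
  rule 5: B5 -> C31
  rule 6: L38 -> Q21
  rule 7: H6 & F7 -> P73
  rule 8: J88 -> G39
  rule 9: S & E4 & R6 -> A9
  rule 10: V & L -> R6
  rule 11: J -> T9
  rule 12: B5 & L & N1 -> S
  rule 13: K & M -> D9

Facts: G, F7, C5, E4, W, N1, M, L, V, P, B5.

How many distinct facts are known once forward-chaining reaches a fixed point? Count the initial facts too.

20

Round 1: rule 4 [P & C5 -> K]; rule 5 [B5 -> C31]; rule 10 [V & L -> R6]; rule 12 [B5 & L & N1 -> S]. New: K, C31, R6, S.
Round 2: rule 2 [S -> F99]; rule 9 [S & E4 & R6 -> A9]; rule 13 [K & M -> D9]. New: F99, A9, D9.
Round 3: rule 1 [D9 & A9 -> U]; rule 3 [D9 & A9 -> Q]. New: U, Q.
Closure: {A9, B5, C31, C5, D9, E4, F7, F99, G, K, L, M, N1, P, Q, R6, S, U, V, W} — 20 facts.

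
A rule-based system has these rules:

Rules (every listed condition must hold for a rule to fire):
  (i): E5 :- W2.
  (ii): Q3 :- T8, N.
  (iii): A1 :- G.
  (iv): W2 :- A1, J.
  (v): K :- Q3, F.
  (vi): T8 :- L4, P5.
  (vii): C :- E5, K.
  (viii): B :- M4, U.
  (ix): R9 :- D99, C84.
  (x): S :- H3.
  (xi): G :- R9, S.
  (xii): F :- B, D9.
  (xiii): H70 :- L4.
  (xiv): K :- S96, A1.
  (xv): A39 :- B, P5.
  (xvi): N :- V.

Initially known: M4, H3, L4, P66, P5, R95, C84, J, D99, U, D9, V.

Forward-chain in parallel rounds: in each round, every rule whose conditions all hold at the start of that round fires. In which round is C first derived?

Round 1: (vi) [T8 :- L4, P5.]; (viii) [B :- M4, U.]; (ix) [R9 :- D99, C84.]; (x) [S :- H3.]; (xiii) [H70 :- L4.]; (xvi) [N :- V.]. Adds T8, B, R9, S, H70, N.
Round 2: (ii) [Q3 :- T8, N.]; (xi) [G :- R9, S.]; (xii) [F :- B, D9.]; (xv) [A39 :- B, P5.]. Adds Q3, G, F, A39.
Round 3: (iii) [A1 :- G.]; (v) [K :- Q3, F.]. Adds A1, K.
Round 4: (iv) [W2 :- A1, J.]. Adds W2.
Round 5: (i) [E5 :- W2.]. Adds E5.
Round 6: (vii) [C :- E5, K.]. Adds C.
C first appears in round 6.

6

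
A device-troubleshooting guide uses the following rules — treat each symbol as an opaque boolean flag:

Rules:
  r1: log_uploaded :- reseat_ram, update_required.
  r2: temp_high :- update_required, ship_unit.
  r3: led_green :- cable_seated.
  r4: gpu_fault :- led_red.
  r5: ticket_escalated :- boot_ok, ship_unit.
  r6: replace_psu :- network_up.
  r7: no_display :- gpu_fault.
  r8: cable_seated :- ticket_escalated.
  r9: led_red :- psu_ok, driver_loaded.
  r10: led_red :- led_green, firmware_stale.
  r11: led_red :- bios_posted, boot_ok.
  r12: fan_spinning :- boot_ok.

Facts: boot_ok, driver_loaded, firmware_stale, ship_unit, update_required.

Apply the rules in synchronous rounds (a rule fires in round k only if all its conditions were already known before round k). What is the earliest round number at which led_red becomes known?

4

Round 1 — r2, r5, r12, derive temp_high, ticket_escalated, fan_spinning.
Round 2 — r8, derive cable_seated.
Round 3 — r3, derive led_green.
Round 4 — r10, derive led_red.
led_red first appears in round 4.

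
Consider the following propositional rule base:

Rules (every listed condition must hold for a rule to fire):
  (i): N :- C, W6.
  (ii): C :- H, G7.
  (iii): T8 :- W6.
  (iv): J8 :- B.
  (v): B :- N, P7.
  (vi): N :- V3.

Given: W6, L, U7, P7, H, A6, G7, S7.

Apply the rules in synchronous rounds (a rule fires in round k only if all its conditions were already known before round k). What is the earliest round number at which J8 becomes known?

4

Round 1 — (ii), (iii), derive C, T8.
Round 2 — (i), derive N.
Round 3 — (v), derive B.
Round 4 — (iv), derive J8.
J8 first appears in round 4.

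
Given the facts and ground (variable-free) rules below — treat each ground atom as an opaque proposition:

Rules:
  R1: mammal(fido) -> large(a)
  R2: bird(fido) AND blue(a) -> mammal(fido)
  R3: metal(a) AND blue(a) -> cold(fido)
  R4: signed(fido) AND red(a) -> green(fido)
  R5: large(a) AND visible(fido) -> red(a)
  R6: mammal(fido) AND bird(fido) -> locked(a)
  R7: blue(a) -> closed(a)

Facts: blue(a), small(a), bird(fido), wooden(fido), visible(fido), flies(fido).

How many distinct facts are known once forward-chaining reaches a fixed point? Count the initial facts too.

11

[1] R2 [bird(fido) AND blue(a) -> mammal(fido)]; R7 [blue(a) -> closed(a)]. ⇒ new: mammal(fido), closed(a).
[2] R1 [mammal(fido) -> large(a)]; R6 [mammal(fido) AND bird(fido) -> locked(a)]. ⇒ new: large(a), locked(a).
[3] R5 [large(a) AND visible(fido) -> red(a)]. ⇒ new: red(a).
Closure: {bird(fido), blue(a), closed(a), flies(fido), large(a), locked(a), mammal(fido), red(a), small(a), visible(fido), wooden(fido)} — 11 facts.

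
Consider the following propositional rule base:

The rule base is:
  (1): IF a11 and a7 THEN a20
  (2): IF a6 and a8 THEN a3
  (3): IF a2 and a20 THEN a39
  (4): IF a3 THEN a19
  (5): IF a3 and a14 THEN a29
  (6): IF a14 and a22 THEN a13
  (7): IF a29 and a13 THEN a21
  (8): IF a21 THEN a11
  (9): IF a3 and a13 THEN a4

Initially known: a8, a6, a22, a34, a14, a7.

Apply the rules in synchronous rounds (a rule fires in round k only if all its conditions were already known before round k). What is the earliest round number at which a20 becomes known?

5

Round 1: (2) [IF a6 and a8 THEN a3]; (6) [IF a14 and a22 THEN a13]. Adds a3, a13.
Round 2: (4) [IF a3 THEN a19]; (5) [IF a3 and a14 THEN a29]; (9) [IF a3 and a13 THEN a4]. Adds a19, a29, a4.
Round 3: (7) [IF a29 and a13 THEN a21]. Adds a21.
Round 4: (8) [IF a21 THEN a11]. Adds a11.
Round 5: (1) [IF a11 and a7 THEN a20]. Adds a20.
a20 first appears in round 5.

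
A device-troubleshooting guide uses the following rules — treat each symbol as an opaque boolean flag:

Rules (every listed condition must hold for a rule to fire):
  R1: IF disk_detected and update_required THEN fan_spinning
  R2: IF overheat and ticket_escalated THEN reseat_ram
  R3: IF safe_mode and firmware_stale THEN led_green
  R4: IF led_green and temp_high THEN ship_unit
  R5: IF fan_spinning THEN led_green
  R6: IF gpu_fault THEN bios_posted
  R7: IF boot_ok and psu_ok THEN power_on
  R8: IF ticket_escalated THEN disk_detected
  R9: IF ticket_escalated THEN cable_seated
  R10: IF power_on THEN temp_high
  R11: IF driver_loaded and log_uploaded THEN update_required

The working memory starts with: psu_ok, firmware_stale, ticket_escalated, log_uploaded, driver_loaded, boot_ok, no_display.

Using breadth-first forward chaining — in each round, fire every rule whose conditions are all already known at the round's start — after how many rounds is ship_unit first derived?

[1] R7 [IF boot_ok and psu_ok THEN power_on]; R8 [IF ticket_escalated THEN disk_detected]; R9 [IF ticket_escalated THEN cable_seated]; R11 [IF driver_loaded and log_uploaded THEN update_required]. ⇒ new: power_on, disk_detected, cable_seated, update_required.
[2] R1 [IF disk_detected and update_required THEN fan_spinning]; R10 [IF power_on THEN temp_high]. ⇒ new: fan_spinning, temp_high.
[3] R5 [IF fan_spinning THEN led_green]. ⇒ new: led_green.
[4] R4 [IF led_green and temp_high THEN ship_unit]. ⇒ new: ship_unit.
ship_unit first appears in round 4.

4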